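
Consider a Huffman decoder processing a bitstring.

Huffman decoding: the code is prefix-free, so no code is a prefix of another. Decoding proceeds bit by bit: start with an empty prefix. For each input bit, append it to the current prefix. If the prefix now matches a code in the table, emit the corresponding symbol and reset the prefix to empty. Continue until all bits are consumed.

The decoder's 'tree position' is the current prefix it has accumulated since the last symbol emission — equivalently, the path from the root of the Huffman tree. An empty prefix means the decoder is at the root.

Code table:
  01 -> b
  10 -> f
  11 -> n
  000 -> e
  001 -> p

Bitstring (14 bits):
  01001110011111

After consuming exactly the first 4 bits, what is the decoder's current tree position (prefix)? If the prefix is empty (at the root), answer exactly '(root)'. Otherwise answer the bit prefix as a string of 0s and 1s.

Answer: 00

Derivation:
Bit 0: prefix='0' (no match yet)
Bit 1: prefix='01' -> emit 'b', reset
Bit 2: prefix='0' (no match yet)
Bit 3: prefix='00' (no match yet)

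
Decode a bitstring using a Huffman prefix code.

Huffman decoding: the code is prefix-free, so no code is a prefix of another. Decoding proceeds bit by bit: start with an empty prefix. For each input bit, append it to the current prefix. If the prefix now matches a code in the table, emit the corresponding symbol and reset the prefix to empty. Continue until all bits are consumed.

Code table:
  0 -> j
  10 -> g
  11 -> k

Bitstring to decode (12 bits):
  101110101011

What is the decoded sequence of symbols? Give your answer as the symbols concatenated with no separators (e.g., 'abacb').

Answer: gkgggk

Derivation:
Bit 0: prefix='1' (no match yet)
Bit 1: prefix='10' -> emit 'g', reset
Bit 2: prefix='1' (no match yet)
Bit 3: prefix='11' -> emit 'k', reset
Bit 4: prefix='1' (no match yet)
Bit 5: prefix='10' -> emit 'g', reset
Bit 6: prefix='1' (no match yet)
Bit 7: prefix='10' -> emit 'g', reset
Bit 8: prefix='1' (no match yet)
Bit 9: prefix='10' -> emit 'g', reset
Bit 10: prefix='1' (no match yet)
Bit 11: prefix='11' -> emit 'k', reset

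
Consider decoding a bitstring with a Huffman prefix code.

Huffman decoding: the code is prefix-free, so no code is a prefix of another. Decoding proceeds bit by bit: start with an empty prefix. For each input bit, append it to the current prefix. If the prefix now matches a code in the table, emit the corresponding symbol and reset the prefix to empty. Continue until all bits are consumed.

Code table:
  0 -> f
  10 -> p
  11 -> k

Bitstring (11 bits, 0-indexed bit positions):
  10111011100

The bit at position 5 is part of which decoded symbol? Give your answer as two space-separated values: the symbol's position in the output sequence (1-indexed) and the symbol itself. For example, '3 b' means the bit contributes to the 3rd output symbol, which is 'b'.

Answer: 3 p

Derivation:
Bit 0: prefix='1' (no match yet)
Bit 1: prefix='10' -> emit 'p', reset
Bit 2: prefix='1' (no match yet)
Bit 3: prefix='11' -> emit 'k', reset
Bit 4: prefix='1' (no match yet)
Bit 5: prefix='10' -> emit 'p', reset
Bit 6: prefix='1' (no match yet)
Bit 7: prefix='11' -> emit 'k', reset
Bit 8: prefix='1' (no match yet)
Bit 9: prefix='10' -> emit 'p', reset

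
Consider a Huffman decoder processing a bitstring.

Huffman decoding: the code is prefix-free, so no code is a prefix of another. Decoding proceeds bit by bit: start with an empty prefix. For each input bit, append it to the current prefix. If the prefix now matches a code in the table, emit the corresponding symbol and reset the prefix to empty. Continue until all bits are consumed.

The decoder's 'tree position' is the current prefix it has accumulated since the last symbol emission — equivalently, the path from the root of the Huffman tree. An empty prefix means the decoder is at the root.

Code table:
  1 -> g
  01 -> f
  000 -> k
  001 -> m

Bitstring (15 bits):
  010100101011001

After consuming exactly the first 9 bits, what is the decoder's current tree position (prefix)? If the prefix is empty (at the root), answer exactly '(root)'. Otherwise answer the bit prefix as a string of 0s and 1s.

Answer: (root)

Derivation:
Bit 0: prefix='0' (no match yet)
Bit 1: prefix='01' -> emit 'f', reset
Bit 2: prefix='0' (no match yet)
Bit 3: prefix='01' -> emit 'f', reset
Bit 4: prefix='0' (no match yet)
Bit 5: prefix='00' (no match yet)
Bit 6: prefix='001' -> emit 'm', reset
Bit 7: prefix='0' (no match yet)
Bit 8: prefix='01' -> emit 'f', reset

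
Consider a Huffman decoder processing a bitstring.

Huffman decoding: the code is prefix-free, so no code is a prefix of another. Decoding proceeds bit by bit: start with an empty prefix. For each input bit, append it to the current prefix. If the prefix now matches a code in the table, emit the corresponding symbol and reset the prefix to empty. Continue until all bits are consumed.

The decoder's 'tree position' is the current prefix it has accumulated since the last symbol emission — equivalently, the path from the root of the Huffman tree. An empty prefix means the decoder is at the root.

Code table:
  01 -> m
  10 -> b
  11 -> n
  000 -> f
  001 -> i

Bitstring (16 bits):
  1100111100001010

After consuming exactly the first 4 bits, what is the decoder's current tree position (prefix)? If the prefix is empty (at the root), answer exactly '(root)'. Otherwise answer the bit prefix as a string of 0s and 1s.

Bit 0: prefix='1' (no match yet)
Bit 1: prefix='11' -> emit 'n', reset
Bit 2: prefix='0' (no match yet)
Bit 3: prefix='00' (no match yet)

Answer: 00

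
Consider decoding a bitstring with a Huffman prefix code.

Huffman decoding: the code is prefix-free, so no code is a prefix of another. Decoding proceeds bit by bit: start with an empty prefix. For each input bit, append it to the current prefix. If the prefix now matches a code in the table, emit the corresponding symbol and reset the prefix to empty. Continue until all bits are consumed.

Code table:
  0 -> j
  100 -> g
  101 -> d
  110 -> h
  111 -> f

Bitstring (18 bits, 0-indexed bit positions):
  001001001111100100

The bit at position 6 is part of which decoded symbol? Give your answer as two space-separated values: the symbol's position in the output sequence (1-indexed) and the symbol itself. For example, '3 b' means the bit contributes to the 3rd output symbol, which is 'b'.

Answer: 4 g

Derivation:
Bit 0: prefix='0' -> emit 'j', reset
Bit 1: prefix='0' -> emit 'j', reset
Bit 2: prefix='1' (no match yet)
Bit 3: prefix='10' (no match yet)
Bit 4: prefix='100' -> emit 'g', reset
Bit 5: prefix='1' (no match yet)
Bit 6: prefix='10' (no match yet)
Bit 7: prefix='100' -> emit 'g', reset
Bit 8: prefix='1' (no match yet)
Bit 9: prefix='11' (no match yet)
Bit 10: prefix='111' -> emit 'f', reset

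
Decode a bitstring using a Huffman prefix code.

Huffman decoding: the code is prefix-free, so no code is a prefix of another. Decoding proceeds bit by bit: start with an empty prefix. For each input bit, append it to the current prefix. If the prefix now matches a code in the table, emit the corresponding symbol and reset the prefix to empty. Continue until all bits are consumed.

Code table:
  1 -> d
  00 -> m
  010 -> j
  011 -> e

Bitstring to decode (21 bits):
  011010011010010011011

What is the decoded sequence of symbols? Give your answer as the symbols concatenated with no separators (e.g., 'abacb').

Bit 0: prefix='0' (no match yet)
Bit 1: prefix='01' (no match yet)
Bit 2: prefix='011' -> emit 'e', reset
Bit 3: prefix='0' (no match yet)
Bit 4: prefix='01' (no match yet)
Bit 5: prefix='010' -> emit 'j', reset
Bit 6: prefix='0' (no match yet)
Bit 7: prefix='01' (no match yet)
Bit 8: prefix='011' -> emit 'e', reset
Bit 9: prefix='0' (no match yet)
Bit 10: prefix='01' (no match yet)
Bit 11: prefix='010' -> emit 'j', reset
Bit 12: prefix='0' (no match yet)
Bit 13: prefix='01' (no match yet)
Bit 14: prefix='010' -> emit 'j', reset
Bit 15: prefix='0' (no match yet)
Bit 16: prefix='01' (no match yet)
Bit 17: prefix='011' -> emit 'e', reset
Bit 18: prefix='0' (no match yet)
Bit 19: prefix='01' (no match yet)
Bit 20: prefix='011' -> emit 'e', reset

Answer: ejejjee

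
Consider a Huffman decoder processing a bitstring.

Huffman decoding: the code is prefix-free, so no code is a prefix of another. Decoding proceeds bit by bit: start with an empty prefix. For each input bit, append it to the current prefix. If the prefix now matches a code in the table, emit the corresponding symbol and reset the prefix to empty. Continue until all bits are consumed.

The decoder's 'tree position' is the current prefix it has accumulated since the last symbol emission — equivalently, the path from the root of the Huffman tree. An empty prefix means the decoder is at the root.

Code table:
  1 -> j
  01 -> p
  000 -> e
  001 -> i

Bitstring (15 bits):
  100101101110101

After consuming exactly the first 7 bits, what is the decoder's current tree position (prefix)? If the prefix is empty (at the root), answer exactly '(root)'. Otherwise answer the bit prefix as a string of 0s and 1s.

Answer: (root)

Derivation:
Bit 0: prefix='1' -> emit 'j', reset
Bit 1: prefix='0' (no match yet)
Bit 2: prefix='00' (no match yet)
Bit 3: prefix='001' -> emit 'i', reset
Bit 4: prefix='0' (no match yet)
Bit 5: prefix='01' -> emit 'p', reset
Bit 6: prefix='1' -> emit 'j', reset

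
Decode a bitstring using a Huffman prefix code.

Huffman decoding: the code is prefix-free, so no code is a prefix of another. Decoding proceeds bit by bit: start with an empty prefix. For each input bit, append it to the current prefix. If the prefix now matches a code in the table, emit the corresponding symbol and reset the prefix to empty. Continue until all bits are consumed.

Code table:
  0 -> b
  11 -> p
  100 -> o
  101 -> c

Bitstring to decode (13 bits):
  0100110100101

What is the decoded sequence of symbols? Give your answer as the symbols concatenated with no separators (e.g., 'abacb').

Bit 0: prefix='0' -> emit 'b', reset
Bit 1: prefix='1' (no match yet)
Bit 2: prefix='10' (no match yet)
Bit 3: prefix='100' -> emit 'o', reset
Bit 4: prefix='1' (no match yet)
Bit 5: prefix='11' -> emit 'p', reset
Bit 6: prefix='0' -> emit 'b', reset
Bit 7: prefix='1' (no match yet)
Bit 8: prefix='10' (no match yet)
Bit 9: prefix='100' -> emit 'o', reset
Bit 10: prefix='1' (no match yet)
Bit 11: prefix='10' (no match yet)
Bit 12: prefix='101' -> emit 'c', reset

Answer: bopboc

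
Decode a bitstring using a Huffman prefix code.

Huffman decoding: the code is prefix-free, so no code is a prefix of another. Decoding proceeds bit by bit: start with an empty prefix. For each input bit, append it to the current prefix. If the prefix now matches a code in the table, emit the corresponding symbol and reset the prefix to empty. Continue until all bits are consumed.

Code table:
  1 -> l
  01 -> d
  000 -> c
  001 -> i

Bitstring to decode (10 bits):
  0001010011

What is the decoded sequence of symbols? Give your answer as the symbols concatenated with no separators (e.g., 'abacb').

Answer: cldil

Derivation:
Bit 0: prefix='0' (no match yet)
Bit 1: prefix='00' (no match yet)
Bit 2: prefix='000' -> emit 'c', reset
Bit 3: prefix='1' -> emit 'l', reset
Bit 4: prefix='0' (no match yet)
Bit 5: prefix='01' -> emit 'd', reset
Bit 6: prefix='0' (no match yet)
Bit 7: prefix='00' (no match yet)
Bit 8: prefix='001' -> emit 'i', reset
Bit 9: prefix='1' -> emit 'l', reset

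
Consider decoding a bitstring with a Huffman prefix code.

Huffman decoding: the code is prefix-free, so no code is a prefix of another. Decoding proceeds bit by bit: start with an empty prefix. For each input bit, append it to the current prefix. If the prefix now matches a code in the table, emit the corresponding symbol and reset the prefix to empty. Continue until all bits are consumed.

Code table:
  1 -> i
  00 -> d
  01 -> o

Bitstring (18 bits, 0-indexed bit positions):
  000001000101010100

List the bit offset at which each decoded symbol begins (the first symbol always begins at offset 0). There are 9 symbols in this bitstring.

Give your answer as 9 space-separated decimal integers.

Answer: 0 2 4 6 8 10 12 14 16

Derivation:
Bit 0: prefix='0' (no match yet)
Bit 1: prefix='00' -> emit 'd', reset
Bit 2: prefix='0' (no match yet)
Bit 3: prefix='00' -> emit 'd', reset
Bit 4: prefix='0' (no match yet)
Bit 5: prefix='01' -> emit 'o', reset
Bit 6: prefix='0' (no match yet)
Bit 7: prefix='00' -> emit 'd', reset
Bit 8: prefix='0' (no match yet)
Bit 9: prefix='01' -> emit 'o', reset
Bit 10: prefix='0' (no match yet)
Bit 11: prefix='01' -> emit 'o', reset
Bit 12: prefix='0' (no match yet)
Bit 13: prefix='01' -> emit 'o', reset
Bit 14: prefix='0' (no match yet)
Bit 15: prefix='01' -> emit 'o', reset
Bit 16: prefix='0' (no match yet)
Bit 17: prefix='00' -> emit 'd', reset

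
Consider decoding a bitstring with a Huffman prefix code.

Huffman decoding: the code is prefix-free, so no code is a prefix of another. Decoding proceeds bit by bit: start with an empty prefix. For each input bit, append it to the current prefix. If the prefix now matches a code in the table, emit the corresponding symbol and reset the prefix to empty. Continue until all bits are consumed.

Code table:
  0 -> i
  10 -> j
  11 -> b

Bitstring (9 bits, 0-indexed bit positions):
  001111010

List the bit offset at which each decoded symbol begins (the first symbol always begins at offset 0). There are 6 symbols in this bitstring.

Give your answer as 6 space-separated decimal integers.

Answer: 0 1 2 4 6 7

Derivation:
Bit 0: prefix='0' -> emit 'i', reset
Bit 1: prefix='0' -> emit 'i', reset
Bit 2: prefix='1' (no match yet)
Bit 3: prefix='11' -> emit 'b', reset
Bit 4: prefix='1' (no match yet)
Bit 5: prefix='11' -> emit 'b', reset
Bit 6: prefix='0' -> emit 'i', reset
Bit 7: prefix='1' (no match yet)
Bit 8: prefix='10' -> emit 'j', reset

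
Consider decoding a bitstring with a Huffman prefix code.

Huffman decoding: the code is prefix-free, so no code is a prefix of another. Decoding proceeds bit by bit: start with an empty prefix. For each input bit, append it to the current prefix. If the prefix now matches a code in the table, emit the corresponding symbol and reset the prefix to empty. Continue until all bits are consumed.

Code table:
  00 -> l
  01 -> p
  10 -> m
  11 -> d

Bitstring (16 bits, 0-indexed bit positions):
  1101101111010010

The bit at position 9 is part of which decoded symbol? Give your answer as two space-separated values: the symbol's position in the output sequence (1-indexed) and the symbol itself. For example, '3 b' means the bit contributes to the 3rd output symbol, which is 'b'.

Bit 0: prefix='1' (no match yet)
Bit 1: prefix='11' -> emit 'd', reset
Bit 2: prefix='0' (no match yet)
Bit 3: prefix='01' -> emit 'p', reset
Bit 4: prefix='1' (no match yet)
Bit 5: prefix='10' -> emit 'm', reset
Bit 6: prefix='1' (no match yet)
Bit 7: prefix='11' -> emit 'd', reset
Bit 8: prefix='1' (no match yet)
Bit 9: prefix='11' -> emit 'd', reset
Bit 10: prefix='0' (no match yet)
Bit 11: prefix='01' -> emit 'p', reset
Bit 12: prefix='0' (no match yet)
Bit 13: prefix='00' -> emit 'l', reset

Answer: 5 d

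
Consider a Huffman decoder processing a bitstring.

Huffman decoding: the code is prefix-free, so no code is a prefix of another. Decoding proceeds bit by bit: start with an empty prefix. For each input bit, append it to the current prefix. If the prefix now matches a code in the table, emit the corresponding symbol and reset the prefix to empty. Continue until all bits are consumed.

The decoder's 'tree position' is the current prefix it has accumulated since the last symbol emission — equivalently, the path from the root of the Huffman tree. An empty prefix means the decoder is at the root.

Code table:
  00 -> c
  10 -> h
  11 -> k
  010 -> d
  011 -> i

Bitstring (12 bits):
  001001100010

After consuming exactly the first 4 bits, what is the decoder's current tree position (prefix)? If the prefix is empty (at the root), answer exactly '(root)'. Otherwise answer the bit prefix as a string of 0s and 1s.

Bit 0: prefix='0' (no match yet)
Bit 1: prefix='00' -> emit 'c', reset
Bit 2: prefix='1' (no match yet)
Bit 3: prefix='10' -> emit 'h', reset

Answer: (root)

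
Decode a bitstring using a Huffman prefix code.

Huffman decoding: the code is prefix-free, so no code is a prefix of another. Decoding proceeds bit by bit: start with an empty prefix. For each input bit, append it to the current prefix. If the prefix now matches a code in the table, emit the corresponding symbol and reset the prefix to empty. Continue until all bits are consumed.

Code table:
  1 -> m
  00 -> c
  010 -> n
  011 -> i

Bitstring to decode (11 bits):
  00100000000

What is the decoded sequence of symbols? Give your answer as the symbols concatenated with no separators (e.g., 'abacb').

Bit 0: prefix='0' (no match yet)
Bit 1: prefix='00' -> emit 'c', reset
Bit 2: prefix='1' -> emit 'm', reset
Bit 3: prefix='0' (no match yet)
Bit 4: prefix='00' -> emit 'c', reset
Bit 5: prefix='0' (no match yet)
Bit 6: prefix='00' -> emit 'c', reset
Bit 7: prefix='0' (no match yet)
Bit 8: prefix='00' -> emit 'c', reset
Bit 9: prefix='0' (no match yet)
Bit 10: prefix='00' -> emit 'c', reset

Answer: cmcccc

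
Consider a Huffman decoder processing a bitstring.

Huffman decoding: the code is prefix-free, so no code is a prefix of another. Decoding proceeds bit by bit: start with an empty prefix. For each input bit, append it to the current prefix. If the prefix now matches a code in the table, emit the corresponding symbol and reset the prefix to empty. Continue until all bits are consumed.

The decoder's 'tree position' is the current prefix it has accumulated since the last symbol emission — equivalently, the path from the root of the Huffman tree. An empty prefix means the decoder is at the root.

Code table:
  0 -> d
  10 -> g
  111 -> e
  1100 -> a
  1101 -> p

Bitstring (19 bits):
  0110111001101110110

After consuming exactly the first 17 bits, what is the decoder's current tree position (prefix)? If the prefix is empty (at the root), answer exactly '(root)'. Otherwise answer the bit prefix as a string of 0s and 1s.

Bit 0: prefix='0' -> emit 'd', reset
Bit 1: prefix='1' (no match yet)
Bit 2: prefix='11' (no match yet)
Bit 3: prefix='110' (no match yet)
Bit 4: prefix='1101' -> emit 'p', reset
Bit 5: prefix='1' (no match yet)
Bit 6: prefix='11' (no match yet)
Bit 7: prefix='110' (no match yet)
Bit 8: prefix='1100' -> emit 'a', reset
Bit 9: prefix='1' (no match yet)
Bit 10: prefix='11' (no match yet)
Bit 11: prefix='110' (no match yet)
Bit 12: prefix='1101' -> emit 'p', reset
Bit 13: prefix='1' (no match yet)
Bit 14: prefix='11' (no match yet)
Bit 15: prefix='110' (no match yet)
Bit 16: prefix='1101' -> emit 'p', reset

Answer: (root)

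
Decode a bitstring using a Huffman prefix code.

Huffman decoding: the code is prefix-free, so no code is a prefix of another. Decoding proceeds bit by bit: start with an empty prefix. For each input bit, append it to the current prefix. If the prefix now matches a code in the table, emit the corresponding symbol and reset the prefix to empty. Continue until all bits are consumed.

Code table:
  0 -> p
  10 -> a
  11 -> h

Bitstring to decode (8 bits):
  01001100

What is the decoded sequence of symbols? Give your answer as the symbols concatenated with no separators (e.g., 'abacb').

Answer: paphpp

Derivation:
Bit 0: prefix='0' -> emit 'p', reset
Bit 1: prefix='1' (no match yet)
Bit 2: prefix='10' -> emit 'a', reset
Bit 3: prefix='0' -> emit 'p', reset
Bit 4: prefix='1' (no match yet)
Bit 5: prefix='11' -> emit 'h', reset
Bit 6: prefix='0' -> emit 'p', reset
Bit 7: prefix='0' -> emit 'p', reset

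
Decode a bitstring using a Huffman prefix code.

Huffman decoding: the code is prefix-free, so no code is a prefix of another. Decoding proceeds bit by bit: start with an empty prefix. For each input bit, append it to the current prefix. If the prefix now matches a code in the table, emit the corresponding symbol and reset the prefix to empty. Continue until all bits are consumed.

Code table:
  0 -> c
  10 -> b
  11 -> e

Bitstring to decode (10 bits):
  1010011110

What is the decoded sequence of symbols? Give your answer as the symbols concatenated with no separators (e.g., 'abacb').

Bit 0: prefix='1' (no match yet)
Bit 1: prefix='10' -> emit 'b', reset
Bit 2: prefix='1' (no match yet)
Bit 3: prefix='10' -> emit 'b', reset
Bit 4: prefix='0' -> emit 'c', reset
Bit 5: prefix='1' (no match yet)
Bit 6: prefix='11' -> emit 'e', reset
Bit 7: prefix='1' (no match yet)
Bit 8: prefix='11' -> emit 'e', reset
Bit 9: prefix='0' -> emit 'c', reset

Answer: bbceec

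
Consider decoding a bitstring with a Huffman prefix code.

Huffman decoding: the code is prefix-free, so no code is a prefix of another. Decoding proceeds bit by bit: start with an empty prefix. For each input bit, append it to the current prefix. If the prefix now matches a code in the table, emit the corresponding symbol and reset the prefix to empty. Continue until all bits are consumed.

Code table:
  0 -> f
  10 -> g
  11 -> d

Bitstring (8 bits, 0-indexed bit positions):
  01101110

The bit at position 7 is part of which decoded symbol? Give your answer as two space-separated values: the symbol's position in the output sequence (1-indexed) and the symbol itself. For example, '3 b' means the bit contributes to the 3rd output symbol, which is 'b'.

Bit 0: prefix='0' -> emit 'f', reset
Bit 1: prefix='1' (no match yet)
Bit 2: prefix='11' -> emit 'd', reset
Bit 3: prefix='0' -> emit 'f', reset
Bit 4: prefix='1' (no match yet)
Bit 5: prefix='11' -> emit 'd', reset
Bit 6: prefix='1' (no match yet)
Bit 7: prefix='10' -> emit 'g', reset

Answer: 5 g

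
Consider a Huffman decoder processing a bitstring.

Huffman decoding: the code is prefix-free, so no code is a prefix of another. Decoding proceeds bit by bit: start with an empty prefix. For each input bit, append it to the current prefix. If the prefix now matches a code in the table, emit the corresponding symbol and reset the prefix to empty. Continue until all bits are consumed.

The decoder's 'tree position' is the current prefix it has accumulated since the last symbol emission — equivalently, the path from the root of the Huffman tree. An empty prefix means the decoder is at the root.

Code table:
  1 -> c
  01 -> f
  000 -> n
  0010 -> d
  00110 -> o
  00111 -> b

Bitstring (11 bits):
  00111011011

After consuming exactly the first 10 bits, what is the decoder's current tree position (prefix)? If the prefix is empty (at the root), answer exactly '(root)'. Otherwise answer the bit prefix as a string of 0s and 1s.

Bit 0: prefix='0' (no match yet)
Bit 1: prefix='00' (no match yet)
Bit 2: prefix='001' (no match yet)
Bit 3: prefix='0011' (no match yet)
Bit 4: prefix='00111' -> emit 'b', reset
Bit 5: prefix='0' (no match yet)
Bit 6: prefix='01' -> emit 'f', reset
Bit 7: prefix='1' -> emit 'c', reset
Bit 8: prefix='0' (no match yet)
Bit 9: prefix='01' -> emit 'f', reset

Answer: (root)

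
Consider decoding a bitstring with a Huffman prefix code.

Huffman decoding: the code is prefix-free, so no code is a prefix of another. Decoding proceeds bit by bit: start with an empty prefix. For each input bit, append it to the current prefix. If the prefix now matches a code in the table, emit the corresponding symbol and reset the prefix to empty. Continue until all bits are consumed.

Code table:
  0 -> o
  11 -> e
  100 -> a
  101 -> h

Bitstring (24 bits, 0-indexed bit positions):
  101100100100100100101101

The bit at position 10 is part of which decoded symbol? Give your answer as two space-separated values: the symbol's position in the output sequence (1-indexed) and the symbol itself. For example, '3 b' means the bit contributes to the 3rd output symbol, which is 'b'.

Bit 0: prefix='1' (no match yet)
Bit 1: prefix='10' (no match yet)
Bit 2: prefix='101' -> emit 'h', reset
Bit 3: prefix='1' (no match yet)
Bit 4: prefix='10' (no match yet)
Bit 5: prefix='100' -> emit 'a', reset
Bit 6: prefix='1' (no match yet)
Bit 7: prefix='10' (no match yet)
Bit 8: prefix='100' -> emit 'a', reset
Bit 9: prefix='1' (no match yet)
Bit 10: prefix='10' (no match yet)
Bit 11: prefix='100' -> emit 'a', reset
Bit 12: prefix='1' (no match yet)
Bit 13: prefix='10' (no match yet)
Bit 14: prefix='100' -> emit 'a', reset

Answer: 4 a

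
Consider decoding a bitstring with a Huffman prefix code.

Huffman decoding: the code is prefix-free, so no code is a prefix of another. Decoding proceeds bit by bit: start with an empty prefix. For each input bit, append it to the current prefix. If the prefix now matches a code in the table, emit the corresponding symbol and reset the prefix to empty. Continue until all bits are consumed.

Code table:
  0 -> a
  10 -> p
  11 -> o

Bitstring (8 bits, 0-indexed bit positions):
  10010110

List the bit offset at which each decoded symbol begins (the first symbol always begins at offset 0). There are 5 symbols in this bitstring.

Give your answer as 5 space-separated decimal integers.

Answer: 0 2 3 5 7

Derivation:
Bit 0: prefix='1' (no match yet)
Bit 1: prefix='10' -> emit 'p', reset
Bit 2: prefix='0' -> emit 'a', reset
Bit 3: prefix='1' (no match yet)
Bit 4: prefix='10' -> emit 'p', reset
Bit 5: prefix='1' (no match yet)
Bit 6: prefix='11' -> emit 'o', reset
Bit 7: prefix='0' -> emit 'a', reset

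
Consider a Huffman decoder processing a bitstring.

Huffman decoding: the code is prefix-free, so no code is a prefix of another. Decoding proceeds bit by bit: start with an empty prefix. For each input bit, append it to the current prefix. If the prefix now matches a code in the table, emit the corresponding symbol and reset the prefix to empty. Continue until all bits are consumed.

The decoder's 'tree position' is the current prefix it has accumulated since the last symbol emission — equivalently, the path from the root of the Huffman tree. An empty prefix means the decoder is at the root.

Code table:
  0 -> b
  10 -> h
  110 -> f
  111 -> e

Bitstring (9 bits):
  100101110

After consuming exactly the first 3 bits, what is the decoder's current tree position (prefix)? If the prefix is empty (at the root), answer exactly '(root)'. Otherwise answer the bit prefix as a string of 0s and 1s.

Answer: (root)

Derivation:
Bit 0: prefix='1' (no match yet)
Bit 1: prefix='10' -> emit 'h', reset
Bit 2: prefix='0' -> emit 'b', reset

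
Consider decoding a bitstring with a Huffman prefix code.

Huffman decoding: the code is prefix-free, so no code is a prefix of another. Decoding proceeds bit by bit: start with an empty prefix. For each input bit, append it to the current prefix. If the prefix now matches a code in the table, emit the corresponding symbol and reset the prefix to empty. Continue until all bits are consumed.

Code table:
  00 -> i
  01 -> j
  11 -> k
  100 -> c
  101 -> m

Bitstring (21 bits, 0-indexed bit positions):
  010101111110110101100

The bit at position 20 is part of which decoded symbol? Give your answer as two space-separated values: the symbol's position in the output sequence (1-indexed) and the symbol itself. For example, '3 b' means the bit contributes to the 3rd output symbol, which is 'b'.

Answer: 9 c

Derivation:
Bit 0: prefix='0' (no match yet)
Bit 1: prefix='01' -> emit 'j', reset
Bit 2: prefix='0' (no match yet)
Bit 3: prefix='01' -> emit 'j', reset
Bit 4: prefix='0' (no match yet)
Bit 5: prefix='01' -> emit 'j', reset
Bit 6: prefix='1' (no match yet)
Bit 7: prefix='11' -> emit 'k', reset
Bit 8: prefix='1' (no match yet)
Bit 9: prefix='11' -> emit 'k', reset
Bit 10: prefix='1' (no match yet)
Bit 11: prefix='10' (no match yet)
Bit 12: prefix='101' -> emit 'm', reset
Bit 13: prefix='1' (no match yet)
Bit 14: prefix='10' (no match yet)
Bit 15: prefix='101' -> emit 'm', reset
Bit 16: prefix='0' (no match yet)
Bit 17: prefix='01' -> emit 'j', reset
Bit 18: prefix='1' (no match yet)
Bit 19: prefix='10' (no match yet)
Bit 20: prefix='100' -> emit 'c', reset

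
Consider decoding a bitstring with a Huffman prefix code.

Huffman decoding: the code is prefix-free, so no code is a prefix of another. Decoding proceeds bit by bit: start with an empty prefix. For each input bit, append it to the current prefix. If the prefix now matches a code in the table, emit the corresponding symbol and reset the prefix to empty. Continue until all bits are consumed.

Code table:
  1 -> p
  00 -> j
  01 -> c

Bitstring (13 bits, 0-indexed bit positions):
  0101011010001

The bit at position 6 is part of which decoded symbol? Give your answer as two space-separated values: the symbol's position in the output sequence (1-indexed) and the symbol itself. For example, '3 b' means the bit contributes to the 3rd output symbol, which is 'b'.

Bit 0: prefix='0' (no match yet)
Bit 1: prefix='01' -> emit 'c', reset
Bit 2: prefix='0' (no match yet)
Bit 3: prefix='01' -> emit 'c', reset
Bit 4: prefix='0' (no match yet)
Bit 5: prefix='01' -> emit 'c', reset
Bit 6: prefix='1' -> emit 'p', reset
Bit 7: prefix='0' (no match yet)
Bit 8: prefix='01' -> emit 'c', reset
Bit 9: prefix='0' (no match yet)
Bit 10: prefix='00' -> emit 'j', reset

Answer: 4 p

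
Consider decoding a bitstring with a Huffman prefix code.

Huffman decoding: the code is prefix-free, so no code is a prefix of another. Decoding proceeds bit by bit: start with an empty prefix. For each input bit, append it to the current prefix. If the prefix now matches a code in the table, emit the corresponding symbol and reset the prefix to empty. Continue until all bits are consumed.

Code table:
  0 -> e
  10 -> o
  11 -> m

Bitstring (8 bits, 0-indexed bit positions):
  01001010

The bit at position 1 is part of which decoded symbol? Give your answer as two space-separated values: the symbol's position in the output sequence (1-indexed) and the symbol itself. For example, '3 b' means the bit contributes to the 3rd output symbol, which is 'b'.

Answer: 2 o

Derivation:
Bit 0: prefix='0' -> emit 'e', reset
Bit 1: prefix='1' (no match yet)
Bit 2: prefix='10' -> emit 'o', reset
Bit 3: prefix='0' -> emit 'e', reset
Bit 4: prefix='1' (no match yet)
Bit 5: prefix='10' -> emit 'o', reset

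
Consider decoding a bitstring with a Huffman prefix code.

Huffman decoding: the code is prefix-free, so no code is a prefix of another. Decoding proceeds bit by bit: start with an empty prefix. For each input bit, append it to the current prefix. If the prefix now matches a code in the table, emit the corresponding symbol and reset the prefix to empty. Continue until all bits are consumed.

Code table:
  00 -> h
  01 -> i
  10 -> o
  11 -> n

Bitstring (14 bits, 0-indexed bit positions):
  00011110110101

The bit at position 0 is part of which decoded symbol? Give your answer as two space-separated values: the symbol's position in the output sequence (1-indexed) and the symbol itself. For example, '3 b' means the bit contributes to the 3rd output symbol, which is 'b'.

Answer: 1 h

Derivation:
Bit 0: prefix='0' (no match yet)
Bit 1: prefix='00' -> emit 'h', reset
Bit 2: prefix='0' (no match yet)
Bit 3: prefix='01' -> emit 'i', reset
Bit 4: prefix='1' (no match yet)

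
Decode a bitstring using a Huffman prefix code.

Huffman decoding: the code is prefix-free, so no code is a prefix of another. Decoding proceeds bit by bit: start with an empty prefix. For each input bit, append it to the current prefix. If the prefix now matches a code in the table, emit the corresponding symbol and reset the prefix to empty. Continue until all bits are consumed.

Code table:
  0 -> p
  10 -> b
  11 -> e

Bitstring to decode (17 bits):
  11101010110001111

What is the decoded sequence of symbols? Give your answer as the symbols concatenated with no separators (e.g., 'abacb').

Answer: ebbbepppee

Derivation:
Bit 0: prefix='1' (no match yet)
Bit 1: prefix='11' -> emit 'e', reset
Bit 2: prefix='1' (no match yet)
Bit 3: prefix='10' -> emit 'b', reset
Bit 4: prefix='1' (no match yet)
Bit 5: prefix='10' -> emit 'b', reset
Bit 6: prefix='1' (no match yet)
Bit 7: prefix='10' -> emit 'b', reset
Bit 8: prefix='1' (no match yet)
Bit 9: prefix='11' -> emit 'e', reset
Bit 10: prefix='0' -> emit 'p', reset
Bit 11: prefix='0' -> emit 'p', reset
Bit 12: prefix='0' -> emit 'p', reset
Bit 13: prefix='1' (no match yet)
Bit 14: prefix='11' -> emit 'e', reset
Bit 15: prefix='1' (no match yet)
Bit 16: prefix='11' -> emit 'e', reset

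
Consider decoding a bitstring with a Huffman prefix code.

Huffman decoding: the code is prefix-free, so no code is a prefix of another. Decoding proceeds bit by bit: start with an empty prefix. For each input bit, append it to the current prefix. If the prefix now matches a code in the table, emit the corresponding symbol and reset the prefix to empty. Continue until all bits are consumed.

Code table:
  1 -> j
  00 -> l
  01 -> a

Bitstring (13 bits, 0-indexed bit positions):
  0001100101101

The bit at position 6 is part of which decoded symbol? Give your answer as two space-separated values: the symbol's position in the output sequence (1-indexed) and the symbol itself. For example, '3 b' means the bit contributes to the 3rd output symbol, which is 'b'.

Bit 0: prefix='0' (no match yet)
Bit 1: prefix='00' -> emit 'l', reset
Bit 2: prefix='0' (no match yet)
Bit 3: prefix='01' -> emit 'a', reset
Bit 4: prefix='1' -> emit 'j', reset
Bit 5: prefix='0' (no match yet)
Bit 6: prefix='00' -> emit 'l', reset
Bit 7: prefix='1' -> emit 'j', reset
Bit 8: prefix='0' (no match yet)
Bit 9: prefix='01' -> emit 'a', reset
Bit 10: prefix='1' -> emit 'j', reset

Answer: 4 l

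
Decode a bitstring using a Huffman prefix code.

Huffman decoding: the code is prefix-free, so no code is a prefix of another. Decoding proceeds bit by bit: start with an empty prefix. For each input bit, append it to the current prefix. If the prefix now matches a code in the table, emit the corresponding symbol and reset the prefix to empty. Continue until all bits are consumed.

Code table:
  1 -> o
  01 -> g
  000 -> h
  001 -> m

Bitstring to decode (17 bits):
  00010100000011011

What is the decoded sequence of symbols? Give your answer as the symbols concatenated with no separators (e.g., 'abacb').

Bit 0: prefix='0' (no match yet)
Bit 1: prefix='00' (no match yet)
Bit 2: prefix='000' -> emit 'h', reset
Bit 3: prefix='1' -> emit 'o', reset
Bit 4: prefix='0' (no match yet)
Bit 5: prefix='01' -> emit 'g', reset
Bit 6: prefix='0' (no match yet)
Bit 7: prefix='00' (no match yet)
Bit 8: prefix='000' -> emit 'h', reset
Bit 9: prefix='0' (no match yet)
Bit 10: prefix='00' (no match yet)
Bit 11: prefix='000' -> emit 'h', reset
Bit 12: prefix='1' -> emit 'o', reset
Bit 13: prefix='1' -> emit 'o', reset
Bit 14: prefix='0' (no match yet)
Bit 15: prefix='01' -> emit 'g', reset
Bit 16: prefix='1' -> emit 'o', reset

Answer: hoghhoogo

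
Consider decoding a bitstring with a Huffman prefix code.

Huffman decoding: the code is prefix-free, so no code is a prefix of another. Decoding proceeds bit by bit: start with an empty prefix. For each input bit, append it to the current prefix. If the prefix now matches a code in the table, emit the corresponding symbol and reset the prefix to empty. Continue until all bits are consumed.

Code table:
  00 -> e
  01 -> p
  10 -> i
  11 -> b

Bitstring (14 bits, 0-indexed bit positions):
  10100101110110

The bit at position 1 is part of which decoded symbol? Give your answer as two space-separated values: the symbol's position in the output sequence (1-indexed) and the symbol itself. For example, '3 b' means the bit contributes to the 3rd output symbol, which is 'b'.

Bit 0: prefix='1' (no match yet)
Bit 1: prefix='10' -> emit 'i', reset
Bit 2: prefix='1' (no match yet)
Bit 3: prefix='10' -> emit 'i', reset
Bit 4: prefix='0' (no match yet)
Bit 5: prefix='01' -> emit 'p', reset

Answer: 1 i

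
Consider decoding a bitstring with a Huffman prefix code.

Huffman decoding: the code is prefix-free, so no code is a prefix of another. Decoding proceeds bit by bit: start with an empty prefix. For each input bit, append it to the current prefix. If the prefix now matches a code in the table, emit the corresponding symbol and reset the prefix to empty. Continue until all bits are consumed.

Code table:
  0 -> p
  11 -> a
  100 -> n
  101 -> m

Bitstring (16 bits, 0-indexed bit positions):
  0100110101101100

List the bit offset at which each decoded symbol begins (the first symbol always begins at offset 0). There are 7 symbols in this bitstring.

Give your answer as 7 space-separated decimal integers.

Answer: 0 1 4 6 7 10 13

Derivation:
Bit 0: prefix='0' -> emit 'p', reset
Bit 1: prefix='1' (no match yet)
Bit 2: prefix='10' (no match yet)
Bit 3: prefix='100' -> emit 'n', reset
Bit 4: prefix='1' (no match yet)
Bit 5: prefix='11' -> emit 'a', reset
Bit 6: prefix='0' -> emit 'p', reset
Bit 7: prefix='1' (no match yet)
Bit 8: prefix='10' (no match yet)
Bit 9: prefix='101' -> emit 'm', reset
Bit 10: prefix='1' (no match yet)
Bit 11: prefix='10' (no match yet)
Bit 12: prefix='101' -> emit 'm', reset
Bit 13: prefix='1' (no match yet)
Bit 14: prefix='10' (no match yet)
Bit 15: prefix='100' -> emit 'n', reset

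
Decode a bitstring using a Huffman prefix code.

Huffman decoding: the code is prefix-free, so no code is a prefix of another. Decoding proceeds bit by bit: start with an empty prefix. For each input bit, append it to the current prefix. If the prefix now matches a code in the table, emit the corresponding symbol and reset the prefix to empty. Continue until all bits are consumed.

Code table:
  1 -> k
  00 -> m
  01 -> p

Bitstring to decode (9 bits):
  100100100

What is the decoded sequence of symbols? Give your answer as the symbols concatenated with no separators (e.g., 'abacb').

Bit 0: prefix='1' -> emit 'k', reset
Bit 1: prefix='0' (no match yet)
Bit 2: prefix='00' -> emit 'm', reset
Bit 3: prefix='1' -> emit 'k', reset
Bit 4: prefix='0' (no match yet)
Bit 5: prefix='00' -> emit 'm', reset
Bit 6: prefix='1' -> emit 'k', reset
Bit 7: prefix='0' (no match yet)
Bit 8: prefix='00' -> emit 'm', reset

Answer: kmkmkm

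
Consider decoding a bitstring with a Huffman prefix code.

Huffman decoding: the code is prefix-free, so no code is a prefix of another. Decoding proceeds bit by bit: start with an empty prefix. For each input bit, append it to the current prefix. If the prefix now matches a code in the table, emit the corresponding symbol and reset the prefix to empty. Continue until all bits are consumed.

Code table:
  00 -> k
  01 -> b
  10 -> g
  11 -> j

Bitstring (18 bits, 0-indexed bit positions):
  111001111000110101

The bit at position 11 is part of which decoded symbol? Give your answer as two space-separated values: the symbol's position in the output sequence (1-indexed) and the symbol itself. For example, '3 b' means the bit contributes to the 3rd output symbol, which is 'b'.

Answer: 6 k

Derivation:
Bit 0: prefix='1' (no match yet)
Bit 1: prefix='11' -> emit 'j', reset
Bit 2: prefix='1' (no match yet)
Bit 3: prefix='10' -> emit 'g', reset
Bit 4: prefix='0' (no match yet)
Bit 5: prefix='01' -> emit 'b', reset
Bit 6: prefix='1' (no match yet)
Bit 7: prefix='11' -> emit 'j', reset
Bit 8: prefix='1' (no match yet)
Bit 9: prefix='10' -> emit 'g', reset
Bit 10: prefix='0' (no match yet)
Bit 11: prefix='00' -> emit 'k', reset
Bit 12: prefix='1' (no match yet)
Bit 13: prefix='11' -> emit 'j', reset
Bit 14: prefix='0' (no match yet)
Bit 15: prefix='01' -> emit 'b', reset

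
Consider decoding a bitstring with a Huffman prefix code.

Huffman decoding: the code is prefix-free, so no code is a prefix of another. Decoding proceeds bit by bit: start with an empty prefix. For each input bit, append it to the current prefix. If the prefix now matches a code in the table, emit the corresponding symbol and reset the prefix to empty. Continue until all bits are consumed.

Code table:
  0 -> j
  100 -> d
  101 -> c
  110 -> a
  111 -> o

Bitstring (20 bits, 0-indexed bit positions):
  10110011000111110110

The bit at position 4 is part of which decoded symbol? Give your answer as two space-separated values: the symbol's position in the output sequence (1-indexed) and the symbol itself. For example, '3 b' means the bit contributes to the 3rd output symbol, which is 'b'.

Answer: 2 d

Derivation:
Bit 0: prefix='1' (no match yet)
Bit 1: prefix='10' (no match yet)
Bit 2: prefix='101' -> emit 'c', reset
Bit 3: prefix='1' (no match yet)
Bit 4: prefix='10' (no match yet)
Bit 5: prefix='100' -> emit 'd', reset
Bit 6: prefix='1' (no match yet)
Bit 7: prefix='11' (no match yet)
Bit 8: prefix='110' -> emit 'a', reset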